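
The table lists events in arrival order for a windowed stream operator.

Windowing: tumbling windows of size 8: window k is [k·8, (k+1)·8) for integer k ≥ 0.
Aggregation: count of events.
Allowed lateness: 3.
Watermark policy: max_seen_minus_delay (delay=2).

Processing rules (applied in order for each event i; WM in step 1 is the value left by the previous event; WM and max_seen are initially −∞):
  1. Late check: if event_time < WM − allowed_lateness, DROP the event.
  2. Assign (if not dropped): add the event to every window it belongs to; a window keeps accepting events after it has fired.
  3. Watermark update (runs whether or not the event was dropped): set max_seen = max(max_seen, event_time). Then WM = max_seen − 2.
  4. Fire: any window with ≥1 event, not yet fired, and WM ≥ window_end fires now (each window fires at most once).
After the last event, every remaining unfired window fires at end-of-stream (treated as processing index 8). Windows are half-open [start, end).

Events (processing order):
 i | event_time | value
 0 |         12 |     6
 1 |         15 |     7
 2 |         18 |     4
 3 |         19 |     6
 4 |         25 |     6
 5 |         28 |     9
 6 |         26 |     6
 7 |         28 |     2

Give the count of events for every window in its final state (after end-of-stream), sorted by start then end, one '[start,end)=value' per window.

i=0 t=12 v=6: → [8,16); WM=10
i=1 t=15 v=7: → [8,16); WM=13
i=2 t=18 v=4: → [16,24); WM=16; [8,16) fires=2
i=3 t=19 v=6: → [16,24); WM=17
i=4 t=25 v=6: → [24,32); WM=23
i=5 t=28 v=9: → [24,32); WM=26; [16,24) fires=2
i=6 t=26 v=6: → [24,32); WM=26
i=7 t=28 v=2: → [24,32); WM=26

[8,16)=2 [16,24)=2 [24,32)=4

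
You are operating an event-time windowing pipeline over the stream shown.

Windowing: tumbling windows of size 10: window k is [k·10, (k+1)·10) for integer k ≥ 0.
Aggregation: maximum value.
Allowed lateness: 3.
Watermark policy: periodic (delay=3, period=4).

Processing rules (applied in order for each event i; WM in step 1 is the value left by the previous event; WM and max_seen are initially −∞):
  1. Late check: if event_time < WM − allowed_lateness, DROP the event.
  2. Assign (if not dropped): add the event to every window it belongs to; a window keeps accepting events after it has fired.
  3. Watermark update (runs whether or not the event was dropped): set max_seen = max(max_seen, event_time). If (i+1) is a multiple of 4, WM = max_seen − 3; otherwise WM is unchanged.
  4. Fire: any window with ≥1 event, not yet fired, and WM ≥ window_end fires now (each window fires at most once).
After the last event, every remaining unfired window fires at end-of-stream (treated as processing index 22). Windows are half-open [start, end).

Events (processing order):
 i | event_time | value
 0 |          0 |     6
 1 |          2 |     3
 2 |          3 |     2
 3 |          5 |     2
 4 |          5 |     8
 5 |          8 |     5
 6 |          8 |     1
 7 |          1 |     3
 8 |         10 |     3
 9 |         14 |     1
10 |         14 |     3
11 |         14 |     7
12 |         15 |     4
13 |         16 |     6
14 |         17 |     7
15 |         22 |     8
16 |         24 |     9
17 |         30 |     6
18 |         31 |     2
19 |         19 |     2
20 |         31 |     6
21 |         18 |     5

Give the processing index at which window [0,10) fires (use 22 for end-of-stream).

11

i=0 t=0 v=6: → [0,10); WM=−∞
i=1 t=2 v=3: → [0,10); WM=−∞
i=2 t=3 v=2: → [0,10); WM=−∞
i=3 t=5 v=2: → [0,10); WM=2
i=4 t=5 v=8: → [0,10); WM=2
i=5 t=8 v=5: → [0,10); WM=2
i=6 t=8 v=1: → [0,10); WM=2
i=7 t=1 v=3: → [0,10); WM=5
i=8 t=10 v=3: → [10,20); WM=5
i=9 t=14 v=1: → [10,20); WM=5
i=10 t=14 v=3: → [10,20); WM=5
i=11 t=14 v=7: → [10,20); WM=11; [0,10) fires=8
i=12 t=15 v=4: → [10,20); WM=11
i=13 t=16 v=6: → [10,20); WM=11
i=14 t=17 v=7: → [10,20); WM=11
i=15 t=22 v=8: → [20,30); WM=19
i=16 t=24 v=9: → [20,30); WM=19
i=17 t=30 v=6: → [30,40); WM=19
i=18 t=31 v=2: → [30,40); WM=19
i=19 t=19 v=2: → [10,20); WM=28; [10,20) fires=7
i=20 t=31 v=6: → [30,40); WM=28
i=21 t=18 v=5: DROP (t<28-3); WM=28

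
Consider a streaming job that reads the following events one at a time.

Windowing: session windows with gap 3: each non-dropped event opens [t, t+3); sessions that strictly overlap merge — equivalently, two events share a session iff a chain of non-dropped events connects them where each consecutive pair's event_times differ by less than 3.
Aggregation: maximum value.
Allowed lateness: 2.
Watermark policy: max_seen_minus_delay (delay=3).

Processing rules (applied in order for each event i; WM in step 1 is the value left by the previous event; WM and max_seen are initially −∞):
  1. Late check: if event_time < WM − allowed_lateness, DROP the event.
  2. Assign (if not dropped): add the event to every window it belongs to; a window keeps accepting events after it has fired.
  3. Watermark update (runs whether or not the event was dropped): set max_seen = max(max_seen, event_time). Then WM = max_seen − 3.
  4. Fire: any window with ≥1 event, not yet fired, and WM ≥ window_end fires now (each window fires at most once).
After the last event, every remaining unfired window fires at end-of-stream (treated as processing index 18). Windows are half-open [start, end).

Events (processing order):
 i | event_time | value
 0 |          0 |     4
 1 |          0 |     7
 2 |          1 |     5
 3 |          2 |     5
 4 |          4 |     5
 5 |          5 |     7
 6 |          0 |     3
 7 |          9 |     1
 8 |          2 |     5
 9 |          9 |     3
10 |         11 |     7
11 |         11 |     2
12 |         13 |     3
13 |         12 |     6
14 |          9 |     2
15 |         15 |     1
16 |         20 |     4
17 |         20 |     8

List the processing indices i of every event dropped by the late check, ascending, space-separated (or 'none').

8

i=0 t=0 v=4: → [0,3); WM=-3
i=1 t=0 v=7: → [0,3); WM=-3
i=2 t=1 v=5: → [0,4); WM=-2
i=3 t=2 v=5: → [0,5); WM=-1
i=4 t=4 v=5: → [0,7); WM=1
i=5 t=5 v=7: → [0,8); WM=2
i=6 t=0 v=3: → [0,8); WM=2
i=7 t=9 v=1: → [9,12); WM=6
i=8 t=2 v=5: DROP (t<6-2); WM=6
i=9 t=9 v=3: → [9,12); WM=6
i=10 t=11 v=7: → [9,14); WM=8
i=11 t=11 v=2: → [9,14); WM=8
i=12 t=13 v=3: → [9,16); WM=10
i=13 t=12 v=6: → [9,16); WM=10
i=14 t=9 v=2: → [9,16); WM=10
i=15 t=15 v=1: → [9,18); WM=12
i=16 t=20 v=4: → [20,23); WM=17
i=17 t=20 v=8: → [20,23); WM=17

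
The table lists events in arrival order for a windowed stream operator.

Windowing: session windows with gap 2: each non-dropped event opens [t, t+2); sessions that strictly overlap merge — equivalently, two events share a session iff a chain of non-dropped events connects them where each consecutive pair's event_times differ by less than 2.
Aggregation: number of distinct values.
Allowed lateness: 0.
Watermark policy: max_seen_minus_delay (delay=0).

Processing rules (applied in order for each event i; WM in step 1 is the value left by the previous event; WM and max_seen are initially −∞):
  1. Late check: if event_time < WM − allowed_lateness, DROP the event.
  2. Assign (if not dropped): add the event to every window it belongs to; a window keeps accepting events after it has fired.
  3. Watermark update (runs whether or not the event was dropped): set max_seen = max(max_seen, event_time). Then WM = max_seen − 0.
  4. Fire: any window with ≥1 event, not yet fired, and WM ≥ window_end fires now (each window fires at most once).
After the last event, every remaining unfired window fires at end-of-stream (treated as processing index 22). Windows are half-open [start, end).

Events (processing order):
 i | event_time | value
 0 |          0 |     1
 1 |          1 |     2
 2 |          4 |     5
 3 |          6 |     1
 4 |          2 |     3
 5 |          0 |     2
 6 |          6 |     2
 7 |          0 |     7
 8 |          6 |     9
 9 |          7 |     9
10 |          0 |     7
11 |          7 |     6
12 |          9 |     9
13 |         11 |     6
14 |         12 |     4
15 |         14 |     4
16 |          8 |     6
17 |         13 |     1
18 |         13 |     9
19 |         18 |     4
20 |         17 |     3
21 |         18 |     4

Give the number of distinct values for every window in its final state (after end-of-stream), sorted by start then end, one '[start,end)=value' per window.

[0,3)=2 [4,6)=1 [6,9)=4 [9,11)=1 [11,14)=2 [14,16)=1 [18,20)=1

i=0 t=0 v=1: → [0,2); WM=0
i=1 t=1 v=2: → [0,3); WM=1
i=2 t=4 v=5: → [4,6); WM=4
i=3 t=6 v=1: → [6,8); WM=6
i=4 t=2 v=3: DROP (t<6-0); WM=6
i=5 t=0 v=2: DROP (t<6-0); WM=6
i=6 t=6 v=2: → [6,8); WM=6
i=7 t=0 v=7: DROP (t<6-0); WM=6
i=8 t=6 v=9: → [6,8); WM=6
i=9 t=7 v=9: → [6,9); WM=7
i=10 t=0 v=7: DROP (t<7-0); WM=7
i=11 t=7 v=6: → [6,9); WM=7
i=12 t=9 v=9: → [9,11); WM=9
i=13 t=11 v=6: → [11,13); WM=11
i=14 t=12 v=4: → [11,14); WM=12
i=15 t=14 v=4: → [14,16); WM=14
i=16 t=8 v=6: DROP (t<14-0); WM=14
i=17 t=13 v=1: DROP (t<14-0); WM=14
i=18 t=13 v=9: DROP (t<14-0); WM=14
i=19 t=18 v=4: → [18,20); WM=18
i=20 t=17 v=3: DROP (t<18-0); WM=18
i=21 t=18 v=4: → [18,20); WM=18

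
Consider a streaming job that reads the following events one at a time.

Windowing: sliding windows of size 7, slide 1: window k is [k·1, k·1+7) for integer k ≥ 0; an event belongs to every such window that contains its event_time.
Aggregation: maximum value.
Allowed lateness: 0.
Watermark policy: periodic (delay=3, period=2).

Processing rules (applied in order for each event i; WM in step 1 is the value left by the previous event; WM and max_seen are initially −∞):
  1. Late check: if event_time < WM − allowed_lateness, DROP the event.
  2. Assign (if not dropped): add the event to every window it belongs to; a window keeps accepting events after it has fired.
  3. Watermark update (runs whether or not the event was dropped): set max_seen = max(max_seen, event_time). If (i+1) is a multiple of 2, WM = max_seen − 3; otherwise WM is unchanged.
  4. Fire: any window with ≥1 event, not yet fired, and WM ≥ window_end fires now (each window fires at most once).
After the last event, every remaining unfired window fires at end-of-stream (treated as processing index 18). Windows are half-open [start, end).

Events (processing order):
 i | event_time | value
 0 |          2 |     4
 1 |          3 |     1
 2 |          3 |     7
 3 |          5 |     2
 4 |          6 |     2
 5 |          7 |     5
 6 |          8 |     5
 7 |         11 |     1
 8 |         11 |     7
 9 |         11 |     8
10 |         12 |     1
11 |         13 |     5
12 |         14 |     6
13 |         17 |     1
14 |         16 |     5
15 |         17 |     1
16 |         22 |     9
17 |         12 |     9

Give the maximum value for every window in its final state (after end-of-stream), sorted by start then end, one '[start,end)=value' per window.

i=0 t=2 v=4: → [2,9),[1,8),[0,7); WM=−∞
i=1 t=3 v=1: → [3,10),[2,9),[1,8),[0,7); WM=0
i=2 t=3 v=7: → [3,10),[2,9),[1,8),[0,7); WM=0
i=3 t=5 v=2: → [5,12),[4,11),[3,10),[2,9),[1,8),[0,7); WM=2
i=4 t=6 v=2: → [6,13),[5,12),[4,11),[3,10),[2,9),[1,8),[0,7); WM=2
i=5 t=7 v=5: → [7,14),[6,13),[5,12),[4,11),[3,10),[2,9),[1,8); WM=4
i=6 t=8 v=5: → [8,15),[7,14),[6,13),[5,12),[4,11),[3,10),[2,9); WM=4
i=7 t=11 v=1: → [11,18),[10,17),[9,16),[8,15),[7,14),[6,13),[5,12); WM=8; [0,7) fires=7 [1,8) fires=7
i=8 t=11 v=7: → [11,18),[10,17),[9,16),[8,15),[7,14),[6,13),[5,12); WM=8
i=9 t=11 v=8: → [11,18),[10,17),[9,16),[8,15),[7,14),[6,13),[5,12); WM=8
i=10 t=12 v=1: → [12,19),[11,18),[10,17),[9,16),[8,15),[7,14),[6,13); WM=8
i=11 t=13 v=5: → [13,20),[12,19),[11,18),[10,17),[9,16),[8,15),[7,14); WM=10; [2,9) fires=7 [3,10) fires=7
i=12 t=14 v=6: → [14,21),[13,20),[12,19),[11,18),[10,17),[9,16),[8,15); WM=10
i=13 t=17 v=1: → [17,24),[16,23),[15,22),[14,21),[13,20),[12,19),[11,18); WM=14; [4,11) fires=5 [5,12) fires=8 [6,13) fires=8 [7,14) fires=8
i=14 t=16 v=5: → [16,23),[15,22),[14,21),[13,20),[12,19),[11,18),[10,17); WM=14
i=15 t=17 v=1: → [17,24),[16,23),[15,22),[14,21),[13,20),[12,19),[11,18); WM=14
i=16 t=22 v=9: → [22,29),[21,28),[20,27),[19,26),[18,25),[17,24),[16,23); WM=14
i=17 t=12 v=9: DROP (t<14-0); WM=19; [8,15) fires=8 [9,16) fires=8 [10,17) fires=8 [11,18) fires=8 [12,19) fires=6

[0,7)=7 [1,8)=7 [2,9)=7 [3,10)=7 [4,11)=5 [5,12)=8 [6,13)=8 [7,14)=8 [8,15)=8 [9,16)=8 [10,17)=8 [11,18)=8 [12,19)=6 [13,20)=6 [14,21)=6 [15,22)=5 [16,23)=9 [17,24)=9 [18,25)=9 [19,26)=9 [20,27)=9 [21,28)=9 [22,29)=9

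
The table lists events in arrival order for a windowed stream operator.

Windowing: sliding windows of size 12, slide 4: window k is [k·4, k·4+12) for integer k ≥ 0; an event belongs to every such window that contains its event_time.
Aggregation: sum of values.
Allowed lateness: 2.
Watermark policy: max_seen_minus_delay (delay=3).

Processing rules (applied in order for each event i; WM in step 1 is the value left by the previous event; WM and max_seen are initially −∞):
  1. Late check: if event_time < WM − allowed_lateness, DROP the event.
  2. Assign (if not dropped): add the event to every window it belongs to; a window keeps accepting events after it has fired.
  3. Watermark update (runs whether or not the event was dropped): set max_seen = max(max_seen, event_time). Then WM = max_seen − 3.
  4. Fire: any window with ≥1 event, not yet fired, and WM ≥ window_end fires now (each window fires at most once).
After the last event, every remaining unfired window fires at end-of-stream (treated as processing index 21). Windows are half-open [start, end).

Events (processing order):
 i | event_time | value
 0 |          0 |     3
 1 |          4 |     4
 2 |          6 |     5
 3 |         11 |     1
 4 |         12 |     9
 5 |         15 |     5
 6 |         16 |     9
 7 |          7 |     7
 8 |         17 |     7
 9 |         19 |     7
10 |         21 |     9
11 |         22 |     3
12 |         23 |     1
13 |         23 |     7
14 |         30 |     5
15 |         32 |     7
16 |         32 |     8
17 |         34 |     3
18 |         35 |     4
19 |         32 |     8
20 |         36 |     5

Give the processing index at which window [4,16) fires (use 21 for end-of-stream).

i=0 t=0 v=3: → [0,12); WM=-3
i=1 t=4 v=4: → [4,16),[0,12); WM=1
i=2 t=6 v=5: → [4,16),[0,12); WM=3
i=3 t=11 v=1: → [8,20),[4,16),[0,12); WM=8
i=4 t=12 v=9: → [12,24),[8,20),[4,16); WM=9
i=5 t=15 v=5: → [12,24),[8,20),[4,16); WM=12; [0,12) fires=13
i=6 t=16 v=9: → [16,28),[12,24),[8,20); WM=13
i=7 t=7 v=7: DROP (t<13-2); WM=13
i=8 t=17 v=7: → [16,28),[12,24),[8,20); WM=14
i=9 t=19 v=7: → [16,28),[12,24),[8,20); WM=16; [4,16) fires=24
i=10 t=21 v=9: → [20,32),[16,28),[12,24); WM=18
i=11 t=22 v=3: → [20,32),[16,28),[12,24); WM=19
i=12 t=23 v=1: → [20,32),[16,28),[12,24); WM=20; [8,20) fires=38
i=13 t=23 v=7: → [20,32),[16,28),[12,24); WM=20
i=14 t=30 v=5: → [28,40),[24,36),[20,32); WM=27; [12,24) fires=57
i=15 t=32 v=7: → [32,44),[28,40),[24,36); WM=29; [16,28) fires=43
i=16 t=32 v=8: → [32,44),[28,40),[24,36); WM=29
i=17 t=34 v=3: → [32,44),[28,40),[24,36); WM=31
i=18 t=35 v=4: → [32,44),[28,40),[24,36); WM=32; [20,32) fires=25
i=19 t=32 v=8: → [32,44),[28,40),[24,36); WM=32
i=20 t=36 v=5: → [36,48),[32,44),[28,40); WM=33

9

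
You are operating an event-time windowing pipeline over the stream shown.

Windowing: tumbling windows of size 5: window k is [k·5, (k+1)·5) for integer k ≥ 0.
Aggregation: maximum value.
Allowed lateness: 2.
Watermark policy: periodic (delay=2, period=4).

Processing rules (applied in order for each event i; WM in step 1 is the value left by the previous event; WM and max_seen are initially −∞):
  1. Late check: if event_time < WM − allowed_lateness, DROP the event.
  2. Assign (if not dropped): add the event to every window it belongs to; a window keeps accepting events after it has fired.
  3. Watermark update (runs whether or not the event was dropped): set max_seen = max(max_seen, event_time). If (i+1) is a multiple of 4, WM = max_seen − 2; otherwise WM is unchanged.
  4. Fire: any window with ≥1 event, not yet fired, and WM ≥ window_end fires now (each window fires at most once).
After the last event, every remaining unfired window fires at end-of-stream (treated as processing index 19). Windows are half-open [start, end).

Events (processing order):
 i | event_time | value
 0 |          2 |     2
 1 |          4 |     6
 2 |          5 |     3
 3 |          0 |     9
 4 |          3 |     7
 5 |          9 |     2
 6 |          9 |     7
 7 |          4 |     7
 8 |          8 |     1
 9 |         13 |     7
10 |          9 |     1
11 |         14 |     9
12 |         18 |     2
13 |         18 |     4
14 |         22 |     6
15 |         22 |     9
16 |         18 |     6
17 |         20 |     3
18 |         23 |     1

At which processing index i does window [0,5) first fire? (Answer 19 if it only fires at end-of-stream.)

i=0 t=2 v=2: → [0,5); WM=−∞
i=1 t=4 v=6: → [0,5); WM=−∞
i=2 t=5 v=3: → [5,10); WM=−∞
i=3 t=0 v=9: → [0,5); WM=3
i=4 t=3 v=7: → [0,5); WM=3
i=5 t=9 v=2: → [5,10); WM=3
i=6 t=9 v=7: → [5,10); WM=3
i=7 t=4 v=7: → [0,5); WM=7; [0,5) fires=9
i=8 t=8 v=1: → [5,10); WM=7
i=9 t=13 v=7: → [10,15); WM=7
i=10 t=9 v=1: → [5,10); WM=7
i=11 t=14 v=9: → [10,15); WM=12; [5,10) fires=7
i=12 t=18 v=2: → [15,20); WM=12
i=13 t=18 v=4: → [15,20); WM=12
i=14 t=22 v=6: → [20,25); WM=12
i=15 t=22 v=9: → [20,25); WM=20; [10,15) fires=9 [15,20) fires=4
i=16 t=18 v=6: → [15,20); WM=20
i=17 t=20 v=3: → [20,25); WM=20
i=18 t=23 v=1: → [20,25); WM=20

7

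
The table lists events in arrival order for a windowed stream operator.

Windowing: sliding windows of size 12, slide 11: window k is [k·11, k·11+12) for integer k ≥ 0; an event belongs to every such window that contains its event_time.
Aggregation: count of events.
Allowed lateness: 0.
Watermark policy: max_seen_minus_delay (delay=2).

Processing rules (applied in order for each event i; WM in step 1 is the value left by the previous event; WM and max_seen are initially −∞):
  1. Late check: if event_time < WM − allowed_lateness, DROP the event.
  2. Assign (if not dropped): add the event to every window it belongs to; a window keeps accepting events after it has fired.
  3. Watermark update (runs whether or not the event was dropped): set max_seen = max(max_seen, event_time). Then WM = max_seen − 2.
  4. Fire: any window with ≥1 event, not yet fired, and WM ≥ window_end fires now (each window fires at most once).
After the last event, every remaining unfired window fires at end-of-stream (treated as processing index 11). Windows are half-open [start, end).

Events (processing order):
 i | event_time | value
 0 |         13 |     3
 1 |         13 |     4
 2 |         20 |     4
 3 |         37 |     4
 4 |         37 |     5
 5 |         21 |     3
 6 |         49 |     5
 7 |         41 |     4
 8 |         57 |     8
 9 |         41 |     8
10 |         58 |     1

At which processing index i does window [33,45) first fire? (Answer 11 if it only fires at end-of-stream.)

i=0 t=13 v=3: → [11,23); WM=11
i=1 t=13 v=4: → [11,23); WM=11
i=2 t=20 v=4: → [11,23); WM=18
i=3 t=37 v=4: → [33,45); WM=35; [11,23) fires=3
i=4 t=37 v=5: → [33,45); WM=35
i=5 t=21 v=3: DROP (t<35-0); WM=35
i=6 t=49 v=5: → [44,56); WM=47; [33,45) fires=2
i=7 t=41 v=4: DROP (t<47-0); WM=47
i=8 t=57 v=8: → [55,67); WM=55
i=9 t=41 v=8: DROP (t<55-0); WM=55
i=10 t=58 v=1: → [55,67); WM=56; [44,56) fires=1

6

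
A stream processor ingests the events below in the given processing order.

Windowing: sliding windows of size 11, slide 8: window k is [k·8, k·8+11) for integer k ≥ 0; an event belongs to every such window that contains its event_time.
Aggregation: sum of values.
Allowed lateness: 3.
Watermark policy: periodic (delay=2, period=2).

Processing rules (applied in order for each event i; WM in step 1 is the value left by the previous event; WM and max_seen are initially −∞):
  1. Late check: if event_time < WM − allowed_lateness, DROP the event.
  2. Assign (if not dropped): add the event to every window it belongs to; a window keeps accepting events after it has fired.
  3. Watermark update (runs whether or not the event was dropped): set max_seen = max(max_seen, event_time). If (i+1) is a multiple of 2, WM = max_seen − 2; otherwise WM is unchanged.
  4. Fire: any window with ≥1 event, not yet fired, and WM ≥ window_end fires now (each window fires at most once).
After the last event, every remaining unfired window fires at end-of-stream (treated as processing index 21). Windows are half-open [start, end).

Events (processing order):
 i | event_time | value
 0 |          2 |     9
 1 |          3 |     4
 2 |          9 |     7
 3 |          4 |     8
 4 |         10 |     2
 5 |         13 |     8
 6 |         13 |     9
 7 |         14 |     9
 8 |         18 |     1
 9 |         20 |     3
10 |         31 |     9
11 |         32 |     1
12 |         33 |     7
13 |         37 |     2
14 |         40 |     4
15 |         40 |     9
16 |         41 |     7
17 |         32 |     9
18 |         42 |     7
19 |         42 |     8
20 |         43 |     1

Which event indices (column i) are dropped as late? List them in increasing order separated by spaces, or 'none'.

i=0 t=2 v=9: → [0,11); WM=−∞
i=1 t=3 v=4: → [0,11); WM=1
i=2 t=9 v=7: → [8,19),[0,11); WM=1
i=3 t=4 v=8: → [0,11); WM=7
i=4 t=10 v=2: → [8,19),[0,11); WM=7
i=5 t=13 v=8: → [8,19); WM=11; [0,11) fires=30
i=6 t=13 v=9: → [8,19); WM=11
i=7 t=14 v=9: → [8,19); WM=12
i=8 t=18 v=1: → [16,27),[8,19); WM=12
i=9 t=20 v=3: → [16,27); WM=18
i=10 t=31 v=9: → [24,35); WM=18
i=11 t=32 v=1: → [32,43),[24,35); WM=30; [8,19) fires=36 [16,27) fires=4
i=12 t=33 v=7: → [32,43),[24,35); WM=30
i=13 t=37 v=2: → [32,43); WM=35; [24,35) fires=17
i=14 t=40 v=4: → [40,51),[32,43); WM=35
i=15 t=40 v=9: → [40,51),[32,43); WM=38
i=16 t=41 v=7: → [40,51),[32,43); WM=38
i=17 t=32 v=9: DROP (t<38-3); WM=39
i=18 t=42 v=7: → [40,51),[32,43); WM=39
i=19 t=42 v=8: → [40,51),[32,43); WM=40
i=20 t=43 v=1: → [40,51); WM=40

17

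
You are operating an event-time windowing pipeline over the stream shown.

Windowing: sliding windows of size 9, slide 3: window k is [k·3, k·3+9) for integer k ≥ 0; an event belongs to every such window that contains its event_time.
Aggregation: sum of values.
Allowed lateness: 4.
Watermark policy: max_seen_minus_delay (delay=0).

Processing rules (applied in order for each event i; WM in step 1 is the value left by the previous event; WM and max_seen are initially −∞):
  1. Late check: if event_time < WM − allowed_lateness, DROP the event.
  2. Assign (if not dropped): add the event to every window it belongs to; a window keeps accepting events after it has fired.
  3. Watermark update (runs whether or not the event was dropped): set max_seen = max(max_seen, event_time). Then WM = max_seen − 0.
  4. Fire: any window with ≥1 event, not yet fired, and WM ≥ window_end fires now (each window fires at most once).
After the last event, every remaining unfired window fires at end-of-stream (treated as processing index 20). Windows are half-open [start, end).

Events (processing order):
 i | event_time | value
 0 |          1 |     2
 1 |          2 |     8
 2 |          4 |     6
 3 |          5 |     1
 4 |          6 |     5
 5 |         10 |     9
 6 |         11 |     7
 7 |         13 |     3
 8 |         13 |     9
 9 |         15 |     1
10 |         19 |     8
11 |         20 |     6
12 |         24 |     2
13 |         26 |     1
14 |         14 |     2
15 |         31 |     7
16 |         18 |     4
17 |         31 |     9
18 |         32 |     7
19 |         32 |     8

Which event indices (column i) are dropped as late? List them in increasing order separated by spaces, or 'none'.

14 16

i=0 t=1 v=2: → [0,9); WM=1
i=1 t=2 v=8: → [0,9); WM=2
i=2 t=4 v=6: → [3,12),[0,9); WM=4
i=3 t=5 v=1: → [3,12),[0,9); WM=5
i=4 t=6 v=5: → [6,15),[3,12),[0,9); WM=6
i=5 t=10 v=9: → [9,18),[6,15),[3,12); WM=10; [0,9) fires=22
i=6 t=11 v=7: → [9,18),[6,15),[3,12); WM=11
i=7 t=13 v=3: → [12,21),[9,18),[6,15); WM=13; [3,12) fires=28
i=8 t=13 v=9: → [12,21),[9,18),[6,15); WM=13
i=9 t=15 v=1: → [15,24),[12,21),[9,18); WM=15; [6,15) fires=33
i=10 t=19 v=8: → [18,27),[15,24),[12,21); WM=19; [9,18) fires=29
i=11 t=20 v=6: → [18,27),[15,24),[12,21); WM=20
i=12 t=24 v=2: → [24,33),[21,30),[18,27); WM=24; [12,21) fires=27 [15,24) fires=15
i=13 t=26 v=1: → [24,33),[21,30),[18,27); WM=26
i=14 t=14 v=2: DROP (t<26-4); WM=26
i=15 t=31 v=7: → [30,39),[27,36),[24,33); WM=31; [18,27) fires=17 [21,30) fires=3
i=16 t=18 v=4: DROP (t<31-4); WM=31
i=17 t=31 v=9: → [30,39),[27,36),[24,33); WM=31
i=18 t=32 v=7: → [30,39),[27,36),[24,33); WM=32
i=19 t=32 v=8: → [30,39),[27,36),[24,33); WM=32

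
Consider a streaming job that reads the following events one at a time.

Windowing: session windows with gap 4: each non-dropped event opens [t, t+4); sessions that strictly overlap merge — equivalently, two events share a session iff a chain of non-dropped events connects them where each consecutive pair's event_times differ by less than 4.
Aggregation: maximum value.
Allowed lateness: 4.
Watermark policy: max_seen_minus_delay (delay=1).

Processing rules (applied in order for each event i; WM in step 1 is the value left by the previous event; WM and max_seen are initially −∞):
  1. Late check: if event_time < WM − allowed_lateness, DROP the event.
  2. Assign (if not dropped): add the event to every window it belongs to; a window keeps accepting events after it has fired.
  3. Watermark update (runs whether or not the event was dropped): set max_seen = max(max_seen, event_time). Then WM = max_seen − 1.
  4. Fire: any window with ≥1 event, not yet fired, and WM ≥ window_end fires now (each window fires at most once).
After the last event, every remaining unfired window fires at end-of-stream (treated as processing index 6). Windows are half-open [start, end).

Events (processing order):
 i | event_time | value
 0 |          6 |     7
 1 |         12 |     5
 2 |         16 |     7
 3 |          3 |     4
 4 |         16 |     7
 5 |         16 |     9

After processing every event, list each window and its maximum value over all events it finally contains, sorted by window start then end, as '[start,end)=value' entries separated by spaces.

i=0 t=6 v=7: → [6,10); WM=5
i=1 t=12 v=5: → [12,16); WM=11
i=2 t=16 v=7: → [16,20); WM=15
i=3 t=3 v=4: DROP (t<15-4); WM=15
i=4 t=16 v=7: → [16,20); WM=15
i=5 t=16 v=9: → [16,20); WM=15

[6,10)=7 [12,16)=5 [16,20)=9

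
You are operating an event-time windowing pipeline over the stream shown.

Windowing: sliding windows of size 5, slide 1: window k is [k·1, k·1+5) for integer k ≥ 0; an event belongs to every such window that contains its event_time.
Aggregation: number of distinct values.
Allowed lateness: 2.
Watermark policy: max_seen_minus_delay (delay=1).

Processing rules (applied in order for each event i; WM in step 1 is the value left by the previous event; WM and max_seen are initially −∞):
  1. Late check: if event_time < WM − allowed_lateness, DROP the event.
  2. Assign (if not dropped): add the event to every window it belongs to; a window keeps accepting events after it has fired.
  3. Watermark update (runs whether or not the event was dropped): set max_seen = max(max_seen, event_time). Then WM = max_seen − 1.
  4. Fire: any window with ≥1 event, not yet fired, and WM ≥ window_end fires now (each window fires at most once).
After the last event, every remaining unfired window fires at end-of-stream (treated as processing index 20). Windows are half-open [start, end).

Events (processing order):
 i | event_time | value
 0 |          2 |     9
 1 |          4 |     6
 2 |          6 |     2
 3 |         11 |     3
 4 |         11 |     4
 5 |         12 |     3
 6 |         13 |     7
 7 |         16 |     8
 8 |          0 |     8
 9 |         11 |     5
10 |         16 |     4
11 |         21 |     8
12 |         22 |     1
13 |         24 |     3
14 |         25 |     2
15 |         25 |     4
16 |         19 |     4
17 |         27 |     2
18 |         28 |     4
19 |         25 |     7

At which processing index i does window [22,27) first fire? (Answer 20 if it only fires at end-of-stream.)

18

i=0 t=2 v=9: → [2,7),[1,6),[0,5); WM=1
i=1 t=4 v=6: → [4,9),[3,8),[2,7),[1,6),[0,5); WM=3
i=2 t=6 v=2: → [6,11),[5,10),[4,9),[3,8),[2,7); WM=5; [0,5) fires=2
i=3 t=11 v=3: → [11,16),[10,15),[9,14),[8,13),[7,12); WM=10; [1,6) fires=2 [2,7) fires=3 [3,8) fires=2 [4,9) fires=2 [5,10) fires=1
i=4 t=11 v=4: → [11,16),[10,15),[9,14),[8,13),[7,12); WM=10
i=5 t=12 v=3: → [12,17),[11,16),[10,15),[9,14),[8,13); WM=11; [6,11) fires=1
i=6 t=13 v=7: → [13,18),[12,17),[11,16),[10,15),[9,14); WM=12; [7,12) fires=2
i=7 t=16 v=8: → [16,21),[15,20),[14,19),[13,18),[12,17); WM=15; [8,13) fires=2 [9,14) fires=3 [10,15) fires=3
i=8 t=0 v=8: DROP (t<15-2); WM=15
i=9 t=11 v=5: DROP (t<15-2); WM=15
i=10 t=16 v=4: → [16,21),[15,20),[14,19),[13,18),[12,17); WM=15
i=11 t=21 v=8: → [21,26),[20,25),[19,24),[18,23),[17,22); WM=20; [11,16) fires=3 [12,17) fires=4 [13,18) fires=3 [14,19) fires=2 [15,20) fires=2
i=12 t=22 v=1: → [22,27),[21,26),[20,25),[19,24),[18,23); WM=21; [16,21) fires=2
i=13 t=24 v=3: → [24,29),[23,28),[22,27),[21,26),[20,25); WM=23; [17,22) fires=1 [18,23) fires=2
i=14 t=25 v=2: → [25,30),[24,29),[23,28),[22,27),[21,26); WM=24; [19,24) fires=2
i=15 t=25 v=4: → [25,30),[24,29),[23,28),[22,27),[21,26); WM=24
i=16 t=19 v=4: DROP (t<24-2); WM=24
i=17 t=27 v=2: → [27,32),[26,31),[25,30),[24,29),[23,28); WM=26; [20,25) fires=3 [21,26) fires=5
i=18 t=28 v=4: → [28,33),[27,32),[26,31),[25,30),[24,29); WM=27; [22,27) fires=4
i=19 t=25 v=7: → [25,30),[24,29),[23,28),[22,27),[21,26); WM=27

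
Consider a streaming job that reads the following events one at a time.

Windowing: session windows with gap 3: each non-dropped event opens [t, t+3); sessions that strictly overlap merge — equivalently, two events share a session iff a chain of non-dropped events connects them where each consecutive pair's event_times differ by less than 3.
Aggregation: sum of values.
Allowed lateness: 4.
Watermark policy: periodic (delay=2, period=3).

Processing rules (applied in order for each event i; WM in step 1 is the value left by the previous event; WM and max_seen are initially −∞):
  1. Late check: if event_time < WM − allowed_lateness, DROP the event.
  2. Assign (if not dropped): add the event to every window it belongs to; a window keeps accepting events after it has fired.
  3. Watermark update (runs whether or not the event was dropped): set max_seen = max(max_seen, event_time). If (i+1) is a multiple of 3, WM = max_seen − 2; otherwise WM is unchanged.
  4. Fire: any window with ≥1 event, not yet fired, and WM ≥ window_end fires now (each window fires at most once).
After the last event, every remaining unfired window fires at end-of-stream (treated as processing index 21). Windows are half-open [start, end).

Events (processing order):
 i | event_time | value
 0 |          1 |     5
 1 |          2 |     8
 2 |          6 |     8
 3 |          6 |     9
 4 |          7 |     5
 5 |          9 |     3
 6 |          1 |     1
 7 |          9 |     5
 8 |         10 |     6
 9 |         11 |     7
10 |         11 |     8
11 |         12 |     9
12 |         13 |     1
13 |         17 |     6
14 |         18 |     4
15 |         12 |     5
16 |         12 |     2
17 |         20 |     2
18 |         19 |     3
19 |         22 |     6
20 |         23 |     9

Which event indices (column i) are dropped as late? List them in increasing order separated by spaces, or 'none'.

6

i=0 t=1 v=5: → [1,4); WM=−∞
i=1 t=2 v=8: → [1,5); WM=−∞
i=2 t=6 v=8: → [6,9); WM=4
i=3 t=6 v=9: → [6,9); WM=4
i=4 t=7 v=5: → [6,10); WM=4
i=5 t=9 v=3: → [6,12); WM=7
i=6 t=1 v=1: DROP (t<7-4); WM=7
i=7 t=9 v=5: → [6,12); WM=7
i=8 t=10 v=6: → [6,13); WM=8
i=9 t=11 v=7: → [6,14); WM=8
i=10 t=11 v=8: → [6,14); WM=8
i=11 t=12 v=9: → [6,15); WM=10
i=12 t=13 v=1: → [6,16); WM=10
i=13 t=17 v=6: → [17,20); WM=10
i=14 t=18 v=4: → [17,21); WM=16
i=15 t=12 v=5: → [6,16); WM=16
i=16 t=12 v=2: → [6,16); WM=16
i=17 t=20 v=2: → [17,23); WM=18
i=18 t=19 v=3: → [17,23); WM=18
i=19 t=22 v=6: → [17,25); WM=18
i=20 t=23 v=9: → [17,26); WM=21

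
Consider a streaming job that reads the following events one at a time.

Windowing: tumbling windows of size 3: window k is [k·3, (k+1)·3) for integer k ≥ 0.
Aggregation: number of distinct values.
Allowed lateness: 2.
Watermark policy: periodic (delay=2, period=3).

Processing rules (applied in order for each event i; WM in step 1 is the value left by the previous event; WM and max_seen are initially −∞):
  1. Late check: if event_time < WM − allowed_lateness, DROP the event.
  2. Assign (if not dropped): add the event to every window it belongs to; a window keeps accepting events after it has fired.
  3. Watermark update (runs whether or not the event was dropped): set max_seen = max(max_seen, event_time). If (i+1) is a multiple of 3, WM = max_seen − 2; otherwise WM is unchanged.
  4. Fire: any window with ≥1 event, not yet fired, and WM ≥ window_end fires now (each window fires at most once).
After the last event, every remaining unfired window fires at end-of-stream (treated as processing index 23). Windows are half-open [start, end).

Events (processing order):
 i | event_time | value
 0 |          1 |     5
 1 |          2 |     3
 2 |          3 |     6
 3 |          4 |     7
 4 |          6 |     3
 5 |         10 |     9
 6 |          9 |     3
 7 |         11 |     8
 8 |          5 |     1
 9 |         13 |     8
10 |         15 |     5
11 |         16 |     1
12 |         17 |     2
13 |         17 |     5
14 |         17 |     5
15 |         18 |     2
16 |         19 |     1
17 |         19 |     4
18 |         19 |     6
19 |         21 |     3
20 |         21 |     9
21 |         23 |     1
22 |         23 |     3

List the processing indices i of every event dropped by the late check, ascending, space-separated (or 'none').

8

i=0 t=1 v=5: → [0,3); WM=−∞
i=1 t=2 v=3: → [0,3); WM=−∞
i=2 t=3 v=6: → [3,6); WM=1
i=3 t=4 v=7: → [3,6); WM=1
i=4 t=6 v=3: → [6,9); WM=1
i=5 t=10 v=9: → [9,12); WM=8; [0,3) fires=2 [3,6) fires=2
i=6 t=9 v=3: → [9,12); WM=8
i=7 t=11 v=8: → [9,12); WM=8
i=8 t=5 v=1: DROP (t<8-2); WM=9; [6,9) fires=1
i=9 t=13 v=8: → [12,15); WM=9
i=10 t=15 v=5: → [15,18); WM=9
i=11 t=16 v=1: → [15,18); WM=14; [9,12) fires=3
i=12 t=17 v=2: → [15,18); WM=14
i=13 t=17 v=5: → [15,18); WM=14
i=14 t=17 v=5: → [15,18); WM=15; [12,15) fires=1
i=15 t=18 v=2: → [18,21); WM=15
i=16 t=19 v=1: → [18,21); WM=15
i=17 t=19 v=4: → [18,21); WM=17
i=18 t=19 v=6: → [18,21); WM=17
i=19 t=21 v=3: → [21,24); WM=17
i=20 t=21 v=9: → [21,24); WM=19; [15,18) fires=3
i=21 t=23 v=1: → [21,24); WM=19
i=22 t=23 v=3: → [21,24); WM=19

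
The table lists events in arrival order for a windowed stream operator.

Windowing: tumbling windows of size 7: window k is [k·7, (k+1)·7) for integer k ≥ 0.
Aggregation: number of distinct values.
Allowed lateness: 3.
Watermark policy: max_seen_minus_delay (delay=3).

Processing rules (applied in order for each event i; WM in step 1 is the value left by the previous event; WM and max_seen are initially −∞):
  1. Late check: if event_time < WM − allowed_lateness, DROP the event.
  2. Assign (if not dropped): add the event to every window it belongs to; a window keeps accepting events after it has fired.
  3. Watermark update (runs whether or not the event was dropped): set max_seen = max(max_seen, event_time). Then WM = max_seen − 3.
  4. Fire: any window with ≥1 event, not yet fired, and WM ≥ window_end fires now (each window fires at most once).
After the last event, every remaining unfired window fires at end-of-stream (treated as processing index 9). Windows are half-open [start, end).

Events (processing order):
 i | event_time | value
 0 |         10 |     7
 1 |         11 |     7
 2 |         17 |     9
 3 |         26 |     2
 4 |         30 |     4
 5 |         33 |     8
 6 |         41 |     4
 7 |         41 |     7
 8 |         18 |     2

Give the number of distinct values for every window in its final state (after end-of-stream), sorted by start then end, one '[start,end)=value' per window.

[7,14)=1 [14,21)=1 [21,28)=1 [28,35)=2 [35,42)=2

i=0 t=10 v=7: → [7,14); WM=7
i=1 t=11 v=7: → [7,14); WM=8
i=2 t=17 v=9: → [14,21); WM=14; [7,14) fires=1
i=3 t=26 v=2: → [21,28); WM=23; [14,21) fires=1
i=4 t=30 v=4: → [28,35); WM=27
i=5 t=33 v=8: → [28,35); WM=30; [21,28) fires=1
i=6 t=41 v=4: → [35,42); WM=38; [28,35) fires=2
i=7 t=41 v=7: → [35,42); WM=38
i=8 t=18 v=2: DROP (t<38-3); WM=38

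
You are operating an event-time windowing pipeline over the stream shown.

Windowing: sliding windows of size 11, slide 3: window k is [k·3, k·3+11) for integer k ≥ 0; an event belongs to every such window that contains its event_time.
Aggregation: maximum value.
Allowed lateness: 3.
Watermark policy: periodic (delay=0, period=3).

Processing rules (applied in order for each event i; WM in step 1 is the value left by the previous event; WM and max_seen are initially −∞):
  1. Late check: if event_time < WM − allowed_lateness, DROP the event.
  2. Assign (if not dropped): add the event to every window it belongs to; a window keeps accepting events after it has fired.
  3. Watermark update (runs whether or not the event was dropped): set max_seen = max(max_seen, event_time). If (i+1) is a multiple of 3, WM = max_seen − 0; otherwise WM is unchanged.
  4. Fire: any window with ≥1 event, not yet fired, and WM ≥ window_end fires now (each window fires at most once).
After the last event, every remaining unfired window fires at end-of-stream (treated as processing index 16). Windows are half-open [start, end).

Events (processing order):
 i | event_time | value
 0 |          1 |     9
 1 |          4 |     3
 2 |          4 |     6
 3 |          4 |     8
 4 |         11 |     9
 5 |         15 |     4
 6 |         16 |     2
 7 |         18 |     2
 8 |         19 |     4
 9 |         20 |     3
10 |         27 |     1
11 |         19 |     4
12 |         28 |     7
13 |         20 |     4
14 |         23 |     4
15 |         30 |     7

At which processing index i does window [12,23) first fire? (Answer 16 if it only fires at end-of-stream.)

i=0 t=1 v=9: → [0,11); WM=−∞
i=1 t=4 v=3: → [3,14),[0,11); WM=−∞
i=2 t=4 v=6: → [3,14),[0,11); WM=4
i=3 t=4 v=8: → [3,14),[0,11); WM=4
i=4 t=11 v=9: → [9,20),[6,17),[3,14); WM=4
i=5 t=15 v=4: → [15,26),[12,23),[9,20),[6,17); WM=15; [0,11) fires=9 [3,14) fires=9
i=6 t=16 v=2: → [15,26),[12,23),[9,20),[6,17); WM=15
i=7 t=18 v=2: → [18,29),[15,26),[12,23),[9,20); WM=15
i=8 t=19 v=4: → [18,29),[15,26),[12,23),[9,20); WM=19; [6,17) fires=9
i=9 t=20 v=3: → [18,29),[15,26),[12,23); WM=19
i=10 t=27 v=1: → [27,38),[24,35),[21,32),[18,29); WM=19
i=11 t=19 v=4: → [18,29),[15,26),[12,23),[9,20); WM=27; [9,20) fires=9 [12,23) fires=4 [15,26) fires=4
i=12 t=28 v=7: → [27,38),[24,35),[21,32),[18,29); WM=27
i=13 t=20 v=4: DROP (t<27-3); WM=27
i=14 t=23 v=4: DROP (t<27-3); WM=28
i=15 t=30 v=7: → [30,41),[27,38),[24,35),[21,32); WM=28

11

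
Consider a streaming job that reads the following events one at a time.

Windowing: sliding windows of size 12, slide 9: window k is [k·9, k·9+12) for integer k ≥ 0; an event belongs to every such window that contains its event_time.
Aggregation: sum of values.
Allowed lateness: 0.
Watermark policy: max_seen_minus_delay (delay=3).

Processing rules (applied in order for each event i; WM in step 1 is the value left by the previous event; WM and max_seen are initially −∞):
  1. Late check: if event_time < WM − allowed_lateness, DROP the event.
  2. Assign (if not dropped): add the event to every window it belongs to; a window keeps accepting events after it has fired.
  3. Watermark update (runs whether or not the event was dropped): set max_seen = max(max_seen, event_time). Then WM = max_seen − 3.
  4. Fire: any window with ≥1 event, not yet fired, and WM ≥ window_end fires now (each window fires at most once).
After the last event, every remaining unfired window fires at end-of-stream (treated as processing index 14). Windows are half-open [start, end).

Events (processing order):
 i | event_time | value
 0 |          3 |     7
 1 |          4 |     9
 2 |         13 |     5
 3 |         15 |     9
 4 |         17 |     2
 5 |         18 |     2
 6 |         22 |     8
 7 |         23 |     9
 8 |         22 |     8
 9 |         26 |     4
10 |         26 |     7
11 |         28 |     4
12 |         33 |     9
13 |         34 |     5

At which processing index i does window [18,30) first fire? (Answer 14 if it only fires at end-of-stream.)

12

i=0 t=3 v=7: → [0,12); WM=0
i=1 t=4 v=9: → [0,12); WM=1
i=2 t=13 v=5: → [9,21); WM=10
i=3 t=15 v=9: → [9,21); WM=12; [0,12) fires=16
i=4 t=17 v=2: → [9,21); WM=14
i=5 t=18 v=2: → [18,30),[9,21); WM=15
i=6 t=22 v=8: → [18,30); WM=19
i=7 t=23 v=9: → [18,30); WM=20
i=8 t=22 v=8: → [18,30); WM=20
i=9 t=26 v=4: → [18,30); WM=23; [9,21) fires=18
i=10 t=26 v=7: → [18,30); WM=23
i=11 t=28 v=4: → [27,39),[18,30); WM=25
i=12 t=33 v=9: → [27,39); WM=30; [18,30) fires=42
i=13 t=34 v=5: → [27,39); WM=31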